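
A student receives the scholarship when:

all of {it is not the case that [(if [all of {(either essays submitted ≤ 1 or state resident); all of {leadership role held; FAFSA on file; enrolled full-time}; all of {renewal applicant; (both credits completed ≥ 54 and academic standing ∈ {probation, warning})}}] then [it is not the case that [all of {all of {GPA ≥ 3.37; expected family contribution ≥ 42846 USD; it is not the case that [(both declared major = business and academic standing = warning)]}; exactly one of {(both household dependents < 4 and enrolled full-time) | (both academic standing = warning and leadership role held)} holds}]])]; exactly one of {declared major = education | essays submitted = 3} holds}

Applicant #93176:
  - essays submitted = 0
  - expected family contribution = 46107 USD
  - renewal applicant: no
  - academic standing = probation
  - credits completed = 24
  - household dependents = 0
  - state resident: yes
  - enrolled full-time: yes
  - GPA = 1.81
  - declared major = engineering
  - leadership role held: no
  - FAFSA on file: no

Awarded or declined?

Declined

Atomic conditions:
  essays submitted ≤ 1: 0 ≤ 1 is true
  state resident: yes → true
  leadership role held: no → false
  FAFSA on file: no → false
  enrolled full-time: yes → true
  renewal applicant: no → false
  credits completed ≥ 54: 24 ≥ 54 is false
  academic standing ∈ {probation, warning}: probation is in the set → true
  GPA ≥ 3.37: 1.81 ≥ 3.37 is false
  expected family contribution ≥ 42846 USD: 46107 ≥ 42846 is true
  declared major = business: engineering == business is false
  academic standing = warning: probation == warning is false
  household dependents < 4: 0 < 4 is true
  declared major = education: engineering == education is false
  essays submitted = 3: 0 == 3 is false
Combine:
[1.1.1.1] true OR true = true
[1.1.1.2] false AND false AND true = false
[1.1.1.3.2] false AND true = false
[1.1.1.3] false AND false = false
[1.1.1] true AND false AND false = false
[1.1.2.1.1.3.1] false AND false = false
[1.1.2.1.1.3] NOT false = true
[1.1.2.1.1] false AND true AND true = false
[1.1.2.1.2.1] true AND true = true
[1.1.2.1.2.2] false AND false = false
[1.1.2.1.2] exactly-one(true, false) = true
[1.1.2.1] false AND true = false
[1.1.2] NOT false = true
[1.1] false → true (antecedent false ⇒ implication holds) = true
[1] NOT true = false
[2] exactly-one(false, false) = false
[root] false AND false = false
Overall: false → declined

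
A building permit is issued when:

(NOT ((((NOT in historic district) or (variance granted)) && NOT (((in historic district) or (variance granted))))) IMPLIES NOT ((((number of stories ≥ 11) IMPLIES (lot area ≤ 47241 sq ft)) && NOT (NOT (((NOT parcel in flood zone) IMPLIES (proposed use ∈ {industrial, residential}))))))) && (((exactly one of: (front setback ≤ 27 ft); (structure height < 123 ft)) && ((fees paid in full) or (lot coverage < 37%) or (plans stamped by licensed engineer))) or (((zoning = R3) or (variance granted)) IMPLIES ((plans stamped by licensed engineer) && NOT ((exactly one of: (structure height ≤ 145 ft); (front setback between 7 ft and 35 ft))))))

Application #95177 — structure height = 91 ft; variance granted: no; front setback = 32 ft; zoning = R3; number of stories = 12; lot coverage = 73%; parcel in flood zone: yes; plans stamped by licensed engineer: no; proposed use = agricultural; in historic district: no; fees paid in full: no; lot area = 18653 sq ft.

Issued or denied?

Denied

Atomic conditions:
  NOT in historic district: no → true
  variance granted: no → false
  in historic district: no → false
  number of stories ≥ 11: 12 ≥ 11 is true
  lot area ≤ 47241 sq ft: 18653 ≤ 47241 is true
  NOT parcel in flood zone: yes → false
  proposed use ∈ {industrial, residential}: agricultural is not in the set → false
  front setback ≤ 27 ft: 32 ≤ 27 is false
  structure height < 123 ft: 91 < 123 is true
  fees paid in full: no → false
  lot coverage < 37%: 73 < 37 is false
  plans stamped by licensed engineer: no → false
  zoning = R3: R3 == R3 is true
  structure height ≤ 145 ft: 91 ≤ 145 is true
  front setback between 7 ft and 35 ft: 32 in [7, 35] is true
Combine:
[1.1.1.1] true OR false = true
[1.1.1.2.1] false OR false = false
[1.1.1.2] NOT false = true
[1.1.1] true AND true = true
[1.1] NOT true = false
[1.2.1.1] true → true = true
[1.2.1.2.1.1] false → false (antecedent false ⇒ implication holds) = true
[1.2.1.2.1] NOT true = false
[1.2.1.2] NOT false = true
[1.2.1] true AND true = true
[1.2] NOT true = false
[1] false → false (antecedent false ⇒ implication holds) = true
[2.1.1] exactly-one(false, true) = true
[2.1.2] false OR false OR false = false
[2.1] true AND false = false
[2.2.1] true OR false = true
[2.2.2.2.1] exactly-one(true, true) = false
[2.2.2.2] NOT false = true
[2.2.2] false AND true = false
[2.2] true → false = false
[2] false OR false = false
[root] true AND false = false
Overall: false → denied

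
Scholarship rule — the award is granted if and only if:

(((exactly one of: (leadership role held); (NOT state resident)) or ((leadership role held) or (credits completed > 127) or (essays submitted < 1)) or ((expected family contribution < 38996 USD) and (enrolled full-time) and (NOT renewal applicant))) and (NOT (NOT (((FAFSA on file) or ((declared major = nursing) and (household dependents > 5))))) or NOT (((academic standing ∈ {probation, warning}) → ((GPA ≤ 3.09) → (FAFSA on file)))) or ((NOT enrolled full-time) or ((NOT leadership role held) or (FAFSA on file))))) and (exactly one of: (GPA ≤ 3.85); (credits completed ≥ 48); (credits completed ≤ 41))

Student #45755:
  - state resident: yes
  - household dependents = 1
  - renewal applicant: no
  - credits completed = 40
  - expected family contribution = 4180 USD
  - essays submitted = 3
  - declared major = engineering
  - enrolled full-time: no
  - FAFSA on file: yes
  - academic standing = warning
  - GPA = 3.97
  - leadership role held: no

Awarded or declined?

Atomic conditions:
  leadership role held: no → false
  NOT state resident: yes → false
  credits completed > 127: 40 > 127 is false
  essays submitted < 1: 3 < 1 is false
  expected family contribution < 38996 USD: 4180 < 38996 is true
  enrolled full-time: no → false
  NOT renewal applicant: no → true
  FAFSA on file: yes → true
  declared major = nursing: engineering == nursing is false
  household dependents > 5: 1 > 5 is false
  academic standing ∈ {probation, warning}: warning is in the set → true
  GPA ≤ 3.09: 3.97 ≤ 3.09 is false
  NOT enrolled full-time: no → true
  NOT leadership role held: no → true
  GPA ≤ 3.85: 3.97 ≤ 3.85 is false
  credits completed ≥ 48: 40 ≥ 48 is false
  credits completed ≤ 41: 40 ≤ 41 is true
Combine:
[1.1.1] exactly-one(false, false) = false
[1.1.2] false OR false OR false = false
[1.1.3] true AND false AND true = false
[1.1] false OR false OR false = false
[1.2.1.1.1.2] false AND false = false
[1.2.1.1.1] true OR false = true
[1.2.1.1] NOT true = false
[1.2.1] NOT false = true
[1.2.2.1.2] false → true (antecedent false ⇒ implication holds) = true
[1.2.2.1] true → true = true
[1.2.2] NOT true = false
[1.2.3.2] true OR true = true
[1.2.3] true OR true = true
[1.2] true OR false OR true = true
[1] false AND true = false
[2] exactly-one(false, false, true) = true
[root] false AND true = false
Overall: false → declined

Declined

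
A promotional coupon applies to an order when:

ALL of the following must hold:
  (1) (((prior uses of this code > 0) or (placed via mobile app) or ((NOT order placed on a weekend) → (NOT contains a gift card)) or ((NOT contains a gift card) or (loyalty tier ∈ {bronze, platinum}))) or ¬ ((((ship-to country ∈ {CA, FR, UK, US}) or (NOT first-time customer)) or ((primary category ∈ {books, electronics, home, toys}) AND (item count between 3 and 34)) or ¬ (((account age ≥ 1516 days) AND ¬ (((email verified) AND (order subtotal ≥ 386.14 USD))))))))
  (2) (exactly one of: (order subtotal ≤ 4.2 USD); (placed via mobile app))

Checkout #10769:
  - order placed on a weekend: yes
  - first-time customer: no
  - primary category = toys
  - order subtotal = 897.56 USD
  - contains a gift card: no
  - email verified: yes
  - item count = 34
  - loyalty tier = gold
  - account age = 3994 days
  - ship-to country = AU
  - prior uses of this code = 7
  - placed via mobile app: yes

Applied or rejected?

Applied

Atomic conditions:
  prior uses of this code > 0: 7 > 0 is true
  placed via mobile app: yes → true
  NOT order placed on a weekend: yes → false
  NOT contains a gift card: no → true
  loyalty tier ∈ {bronze, platinum}: gold is not in the set → false
  ship-to country ∈ {CA, FR, UK, US}: AU is not in the set → false
  NOT first-time customer: no → true
  primary category ∈ {books, electronics, home, toys}: toys is in the set → true
  item count between 3 and 34: 34 in [3, 34] is true
  account age ≥ 1516 days: 3994 ≥ 1516 is true
  email verified: yes → true
  order subtotal ≥ 386.14 USD: 897.56 ≥ 386.14 is true
  order subtotal ≤ 4.2 USD: 897.56 ≤ 4.2 is false
Combine:
[1.1.3] false → true (antecedent false ⇒ implication holds) = true
[1.1.4] true OR false = true
[1.1] true OR true OR true OR true = true
[1.2.1.1] false OR true = true
[1.2.1.2] true AND true = true
[1.2.1.3.1.2.1] true AND true = true
[1.2.1.3.1.2] NOT true = false
[1.2.1.3.1] true AND false = false
[1.2.1.3] NOT false = true
[1.2.1] true OR true OR true = true
[1.2] NOT true = false
[1] true OR false = true
[2] exactly-one(false, true) = true
[root] true AND true = true
Overall: true → applied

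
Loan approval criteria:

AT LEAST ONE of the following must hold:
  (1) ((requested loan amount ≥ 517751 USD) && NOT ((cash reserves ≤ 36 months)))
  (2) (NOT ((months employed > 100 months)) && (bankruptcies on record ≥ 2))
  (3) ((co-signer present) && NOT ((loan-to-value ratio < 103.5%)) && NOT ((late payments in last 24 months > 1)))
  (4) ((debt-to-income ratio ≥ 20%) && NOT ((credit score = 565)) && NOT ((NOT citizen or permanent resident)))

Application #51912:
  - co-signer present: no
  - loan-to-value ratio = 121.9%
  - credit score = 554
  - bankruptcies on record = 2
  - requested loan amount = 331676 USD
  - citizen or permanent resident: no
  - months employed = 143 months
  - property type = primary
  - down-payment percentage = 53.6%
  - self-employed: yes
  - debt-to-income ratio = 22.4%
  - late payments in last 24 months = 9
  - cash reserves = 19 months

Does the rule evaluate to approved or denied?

Denied

Atomic conditions:
  requested loan amount ≥ 517751 USD: 331676 ≥ 517751 is false
  cash reserves ≤ 36 months: 19 ≤ 36 is true
  months employed > 100 months: 143 > 100 is true
  bankruptcies on record ≥ 2: 2 ≥ 2 is true
  co-signer present: no → false
  loan-to-value ratio < 103.5%: 121.9 < 103.5 is false
  late payments in last 24 months > 1: 9 > 1 is true
  debt-to-income ratio ≥ 20%: 22.4 ≥ 20 is true
  credit score = 565: 554 == 565 is false
  NOT citizen or permanent resident: no → true
Combine:
[1.2] NOT true = false
[1] false AND false = false
[2.1] NOT true = false
[2] false AND true = false
[3.2] NOT false = true
[3.3] NOT true = false
[3] false AND true AND false = false
[4.2] NOT false = true
[4.3] NOT true = false
[4] true AND true AND false = false
[root] false OR false OR false OR false = false
Overall: false → denied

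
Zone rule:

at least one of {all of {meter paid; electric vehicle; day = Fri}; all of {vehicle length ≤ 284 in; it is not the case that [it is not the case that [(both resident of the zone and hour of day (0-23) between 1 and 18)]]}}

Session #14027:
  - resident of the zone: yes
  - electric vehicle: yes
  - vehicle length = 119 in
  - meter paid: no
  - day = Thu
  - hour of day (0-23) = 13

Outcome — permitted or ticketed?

Permitted

Atomic conditions:
  meter paid: no → false
  electric vehicle: yes → true
  day = Fri: Thu == Fri is false
  vehicle length ≤ 284 in: 119 ≤ 284 is true
  resident of the zone: yes → true
  hour of day (0-23) between 1 and 18: 13 in [1, 18] is true
Combine:
[1] false AND true AND false = false
[2.2.1.1] true AND true = true
[2.2.1] NOT true = false
[2.2] NOT false = true
[2] true AND true = true
[root] false OR true = true
Overall: true → permitted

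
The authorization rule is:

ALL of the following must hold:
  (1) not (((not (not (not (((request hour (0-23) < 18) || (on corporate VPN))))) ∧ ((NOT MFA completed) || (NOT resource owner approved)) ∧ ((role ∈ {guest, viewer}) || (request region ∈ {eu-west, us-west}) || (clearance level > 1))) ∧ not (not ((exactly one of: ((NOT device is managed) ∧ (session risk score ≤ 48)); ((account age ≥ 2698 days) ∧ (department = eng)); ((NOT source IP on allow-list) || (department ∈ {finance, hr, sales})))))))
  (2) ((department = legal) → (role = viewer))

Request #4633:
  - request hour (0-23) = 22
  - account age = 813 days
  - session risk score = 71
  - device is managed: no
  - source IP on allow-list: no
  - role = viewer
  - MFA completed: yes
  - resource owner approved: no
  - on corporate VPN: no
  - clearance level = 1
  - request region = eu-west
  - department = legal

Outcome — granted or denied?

Atomic conditions:
  request hour (0-23) < 18: 22 < 18 is false
  on corporate VPN: no → false
  NOT MFA completed: yes → false
  NOT resource owner approved: no → true
  role ∈ {guest, viewer}: viewer is in the set → true
  request region ∈ {eu-west, us-west}: eu-west is in the set → true
  clearance level > 1: 1 > 1 is false
  NOT device is managed: no → true
  session risk score ≤ 48: 71 ≤ 48 is false
  account age ≥ 2698 days: 813 ≥ 2698 is false
  department = eng: legal == eng is false
  NOT source IP on allow-list: no → true
  department ∈ {finance, hr, sales}: legal is not in the set → false
  department = legal: legal == legal is true
  role = viewer: viewer == viewer is true
Combine:
[1.1.1.1.1.1.1] false OR false = false
[1.1.1.1.1.1] NOT false = true
[1.1.1.1.1] NOT true = false
[1.1.1.1] NOT false = true
[1.1.1.2] false OR true = true
[1.1.1.3] true OR true OR false = true
[1.1.1] true AND true AND true = true
[1.1.2.1.1.1] true AND false = false
[1.1.2.1.1.2] false AND false = false
[1.1.2.1.1.3] true OR false = true
[1.1.2.1.1] exactly-one(false, false, true) = true
[1.1.2.1] NOT true = false
[1.1.2] NOT false = true
[1.1] true AND true = true
[1] NOT true = false
[2] true → true = true
[root] false AND true = false
Overall: false → denied

Denied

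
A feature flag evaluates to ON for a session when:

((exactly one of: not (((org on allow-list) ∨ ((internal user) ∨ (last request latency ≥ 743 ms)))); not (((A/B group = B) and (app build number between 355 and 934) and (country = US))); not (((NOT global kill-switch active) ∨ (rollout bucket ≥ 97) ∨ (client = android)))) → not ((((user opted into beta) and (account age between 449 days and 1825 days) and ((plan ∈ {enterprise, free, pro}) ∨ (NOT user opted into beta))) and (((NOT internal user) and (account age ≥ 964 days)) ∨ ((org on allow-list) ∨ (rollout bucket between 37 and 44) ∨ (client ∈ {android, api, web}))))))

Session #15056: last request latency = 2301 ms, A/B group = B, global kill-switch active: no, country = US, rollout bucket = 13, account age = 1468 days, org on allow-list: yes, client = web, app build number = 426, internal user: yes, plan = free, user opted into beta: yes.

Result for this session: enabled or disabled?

Atomic conditions:
  org on allow-list: yes → true
  internal user: yes → true
  last request latency ≥ 743 ms: 2301 ≥ 743 is true
  A/B group = B: B == B is true
  app build number between 355 and 934: 426 in [355, 934] is true
  country = US: US == US is true
  NOT global kill-switch active: no → true
  rollout bucket ≥ 97: 13 ≥ 97 is false
  client = android: web == android is false
  user opted into beta: yes → true
  account age between 449 days and 1825 days: 1468 in [449, 1825] is true
  plan ∈ {enterprise, free, pro}: free is in the set → true
  NOT user opted into beta: yes → false
  NOT internal user: yes → false
  account age ≥ 964 days: 1468 ≥ 964 is true
  rollout bucket between 37 and 44: 13 in [37, 44] is false
  client ∈ {android, api, web}: web is in the set → true
Combine:
[1.1.1.2] true OR true = true
[1.1.1] true OR true = true
[1.1] NOT true = false
[1.2.1] true AND true AND true = true
[1.2] NOT true = false
[1.3.1] true OR false OR false = true
[1.3] NOT true = false
[1] exactly-one(false, false, false) = false
[2.1.1.3] true OR false = true
[2.1.1] true AND true AND true = true
[2.1.2.1] false AND true = false
[2.1.2.2] true OR false OR true = true
[2.1.2] false OR true = true
[2.1] true AND true = true
[2] NOT true = false
[root] false → false (antecedent false ⇒ implication holds) = true
Overall: true → enabled

Enabled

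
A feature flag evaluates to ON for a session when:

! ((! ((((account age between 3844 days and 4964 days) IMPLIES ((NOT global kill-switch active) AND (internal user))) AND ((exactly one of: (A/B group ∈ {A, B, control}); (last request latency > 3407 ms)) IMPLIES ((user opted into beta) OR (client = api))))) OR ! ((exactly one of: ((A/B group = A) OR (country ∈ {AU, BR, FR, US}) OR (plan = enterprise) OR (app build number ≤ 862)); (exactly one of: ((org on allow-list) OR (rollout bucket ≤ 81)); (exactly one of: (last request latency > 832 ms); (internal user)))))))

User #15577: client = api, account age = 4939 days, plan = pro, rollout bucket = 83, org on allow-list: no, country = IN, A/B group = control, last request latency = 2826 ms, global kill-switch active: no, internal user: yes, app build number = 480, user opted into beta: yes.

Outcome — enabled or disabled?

Enabled

Atomic conditions:
  account age between 3844 days and 4964 days: 4939 in [3844, 4964] is true
  NOT global kill-switch active: no → true
  internal user: yes → true
  A/B group ∈ {A, B, control}: control is in the set → true
  last request latency > 3407 ms: 2826 > 3407 is false
  user opted into beta: yes → true
  client = api: api == api is true
  A/B group = A: control == A is false
  country ∈ {AU, BR, FR, US}: IN is not in the set → false
  plan = enterprise: pro == enterprise is false
  app build number ≤ 862: 480 ≤ 862 is true
  org on allow-list: no → false
  rollout bucket ≤ 81: 83 ≤ 81 is false
  last request latency > 832 ms: 2826 > 832 is true
Combine:
[1.1.1.1.2] true AND true = true
[1.1.1.1] true → true = true
[1.1.1.2.1] exactly-one(true, false) = true
[1.1.1.2.2] true OR true = true
[1.1.1.2] true → true = true
[1.1.1] true AND true = true
[1.1] NOT true = false
[1.2.1.1] false OR false OR false OR true = true
[1.2.1.2.1] false OR false = false
[1.2.1.2.2] exactly-one(true, true) = false
[1.2.1.2] exactly-one(false, false) = false
[1.2.1] exactly-one(true, false) = true
[1.2] NOT true = false
[1] false OR false = false
[root] NOT false = true
Overall: true → enabled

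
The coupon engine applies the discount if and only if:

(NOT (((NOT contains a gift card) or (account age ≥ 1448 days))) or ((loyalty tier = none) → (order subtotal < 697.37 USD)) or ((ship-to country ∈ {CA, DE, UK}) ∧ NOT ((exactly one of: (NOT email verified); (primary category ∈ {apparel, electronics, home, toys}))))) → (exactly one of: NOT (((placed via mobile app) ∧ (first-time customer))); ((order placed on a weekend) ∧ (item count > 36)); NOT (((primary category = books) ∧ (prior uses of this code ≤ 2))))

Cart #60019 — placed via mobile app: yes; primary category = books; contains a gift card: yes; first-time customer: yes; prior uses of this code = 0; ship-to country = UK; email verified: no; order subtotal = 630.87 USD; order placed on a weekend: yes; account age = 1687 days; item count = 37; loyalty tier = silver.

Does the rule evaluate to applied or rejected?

Atomic conditions:
  NOT contains a gift card: yes → false
  account age ≥ 1448 days: 1687 ≥ 1448 is true
  loyalty tier = none: silver == none is false
  order subtotal < 697.37 USD: 630.87 < 697.37 is true
  ship-to country ∈ {CA, DE, UK}: UK is in the set → true
  NOT email verified: no → true
  primary category ∈ {apparel, electronics, home, toys}: books is not in the set → false
  placed via mobile app: yes → true
  first-time customer: yes → true
  order placed on a weekend: yes → true
  item count > 36: 37 > 36 is true
  primary category = books: books == books is true
  prior uses of this code ≤ 2: 0 ≤ 2 is true
Combine:
[1.1.1] false OR true = true
[1.1] NOT true = false
[1.2] false → true (antecedent false ⇒ implication holds) = true
[1.3.2.1] exactly-one(true, false) = true
[1.3.2] NOT true = false
[1.3] true AND false = false
[1] false OR true OR false = true
[2.1.1] true AND true = true
[2.1] NOT true = false
[2.2] true AND true = true
[2.3.1] true AND true = true
[2.3] NOT true = false
[2] exactly-one(false, true, false) = true
[root] true → true = true
Overall: true → applied

Applied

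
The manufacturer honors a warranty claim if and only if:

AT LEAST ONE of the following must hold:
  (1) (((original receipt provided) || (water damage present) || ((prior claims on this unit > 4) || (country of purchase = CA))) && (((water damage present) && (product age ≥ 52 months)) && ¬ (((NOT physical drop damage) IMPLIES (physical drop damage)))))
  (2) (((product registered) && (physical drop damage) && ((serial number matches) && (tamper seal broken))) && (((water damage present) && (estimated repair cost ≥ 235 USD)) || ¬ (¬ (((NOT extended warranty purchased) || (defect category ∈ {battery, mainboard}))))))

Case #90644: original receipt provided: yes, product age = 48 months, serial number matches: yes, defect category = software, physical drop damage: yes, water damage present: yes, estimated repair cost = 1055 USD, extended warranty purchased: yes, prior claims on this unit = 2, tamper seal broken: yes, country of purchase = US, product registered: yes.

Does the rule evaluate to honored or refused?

Atomic conditions:
  original receipt provided: yes → true
  water damage present: yes → true
  prior claims on this unit > 4: 2 > 4 is false
  country of purchase = CA: US == CA is false
  product age ≥ 52 months: 48 ≥ 52 is false
  NOT physical drop damage: yes → false
  physical drop damage: yes → true
  product registered: yes → true
  serial number matches: yes → true
  tamper seal broken: yes → true
  estimated repair cost ≥ 235 USD: 1055 ≥ 235 is true
  NOT extended warranty purchased: yes → false
  defect category ∈ {battery, mainboard}: software is not in the set → false
Combine:
[1.1.3] false OR false = false
[1.1] true OR true OR false = true
[1.2.1] true AND false = false
[1.2.2.1] false → true (antecedent false ⇒ implication holds) = true
[1.2.2] NOT true = false
[1.2] false AND false = false
[1] true AND false = false
[2.1.3] true AND true = true
[2.1] true AND true AND true = true
[2.2.1] true AND true = true
[2.2.2.1.1] false OR false = false
[2.2.2.1] NOT false = true
[2.2.2] NOT true = false
[2.2] true OR false = true
[2] true AND true = true
[root] false OR true = true
Overall: true → honored

Honored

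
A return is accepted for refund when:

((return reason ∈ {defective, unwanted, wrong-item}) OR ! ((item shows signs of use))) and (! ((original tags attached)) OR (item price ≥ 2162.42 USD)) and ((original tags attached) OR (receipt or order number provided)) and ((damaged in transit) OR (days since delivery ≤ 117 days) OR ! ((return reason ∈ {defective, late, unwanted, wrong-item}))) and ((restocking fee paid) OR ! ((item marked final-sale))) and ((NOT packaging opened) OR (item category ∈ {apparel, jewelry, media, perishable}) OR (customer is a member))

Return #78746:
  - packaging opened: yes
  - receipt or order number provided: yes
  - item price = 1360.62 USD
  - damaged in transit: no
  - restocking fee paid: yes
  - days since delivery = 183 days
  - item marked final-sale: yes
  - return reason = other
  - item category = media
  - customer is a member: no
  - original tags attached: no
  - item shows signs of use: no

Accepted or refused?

Accepted

Atomic conditions:
  return reason ∈ {defective, unwanted, wrong-item}: other is not in the set → false
  item shows signs of use: no → false
  original tags attached: no → false
  item price ≥ 2162.42 USD: 1360.62 ≥ 2162.42 is false
  receipt or order number provided: yes → true
  damaged in transit: no → false
  days since delivery ≤ 117 days: 183 ≤ 117 is false
  return reason ∈ {defective, late, unwanted, wrong-item}: other is not in the set → false
  restocking fee paid: yes → true
  item marked final-sale: yes → true
  NOT packaging opened: yes → false
  item category ∈ {apparel, jewelry, media, perishable}: media is in the set → true
  customer is a member: no → false
Combine:
[1.2] NOT false = true
[1] false OR true = true
[2.1] NOT false = true
[2] true OR false = true
[3] false OR true = true
[4.3] NOT false = true
[4] false OR false OR true = true
[5.2] NOT true = false
[5] true OR false = true
[6] false OR true OR false = true
[root] true AND true AND true AND true AND true AND true = true
Overall: true → accepted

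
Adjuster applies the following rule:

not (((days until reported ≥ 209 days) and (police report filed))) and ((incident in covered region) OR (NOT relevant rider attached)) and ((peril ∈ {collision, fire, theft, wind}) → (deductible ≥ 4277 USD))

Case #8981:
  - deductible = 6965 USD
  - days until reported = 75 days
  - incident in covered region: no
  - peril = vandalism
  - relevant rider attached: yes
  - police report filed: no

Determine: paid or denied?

Denied

Atomic conditions:
  days until reported ≥ 209 days: 75 ≥ 209 is false
  police report filed: no → false
  incident in covered region: no → false
  NOT relevant rider attached: yes → false
  peril ∈ {collision, fire, theft, wind}: vandalism is not in the set → false
  deductible ≥ 4277 USD: 6965 ≥ 4277 is true
Combine:
[1.1] false AND false = false
[1] NOT false = true
[2] false OR false = false
[3] false → true (antecedent false ⇒ implication holds) = true
[root] true AND false AND true = false
Overall: false → denied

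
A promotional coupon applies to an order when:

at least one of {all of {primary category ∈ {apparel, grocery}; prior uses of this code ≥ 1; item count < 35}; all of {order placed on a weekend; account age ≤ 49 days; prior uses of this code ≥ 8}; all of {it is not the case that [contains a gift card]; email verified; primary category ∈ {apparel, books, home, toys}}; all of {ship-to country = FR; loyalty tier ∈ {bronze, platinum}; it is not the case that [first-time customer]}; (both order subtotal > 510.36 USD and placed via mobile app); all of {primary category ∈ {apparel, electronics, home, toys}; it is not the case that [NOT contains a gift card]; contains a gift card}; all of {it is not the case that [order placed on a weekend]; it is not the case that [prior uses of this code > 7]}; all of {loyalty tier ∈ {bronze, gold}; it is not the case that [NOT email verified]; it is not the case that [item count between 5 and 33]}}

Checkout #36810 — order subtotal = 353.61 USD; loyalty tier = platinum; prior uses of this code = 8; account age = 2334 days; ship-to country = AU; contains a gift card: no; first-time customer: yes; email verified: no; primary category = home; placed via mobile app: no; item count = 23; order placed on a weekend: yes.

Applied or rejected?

Atomic conditions:
  primary category ∈ {apparel, grocery}: home is not in the set → false
  prior uses of this code ≥ 1: 8 ≥ 1 is true
  item count < 35: 23 < 35 is true
  order placed on a weekend: yes → true
  account age ≤ 49 days: 2334 ≤ 49 is false
  prior uses of this code ≥ 8: 8 ≥ 8 is true
  contains a gift card: no → false
  email verified: no → false
  primary category ∈ {apparel, books, home, toys}: home is in the set → true
  ship-to country = FR: AU == FR is false
  loyalty tier ∈ {bronze, platinum}: platinum is in the set → true
  first-time customer: yes → true
  order subtotal > 510.36 USD: 353.61 > 510.36 is false
  placed via mobile app: no → false
  primary category ∈ {apparel, electronics, home, toys}: home is in the set → true
  NOT contains a gift card: no → true
  prior uses of this code > 7: 8 > 7 is true
  loyalty tier ∈ {bronze, gold}: platinum is not in the set → false
  NOT email verified: no → true
  item count between 5 and 33: 23 in [5, 33] is true
Combine:
[1] false AND true AND true = false
[2] true AND false AND true = false
[3.1] NOT false = true
[3] true AND false AND true = false
[4.3] NOT true = false
[4] false AND true AND false = false
[5] false AND false = false
[6.2] NOT true = false
[6] true AND false AND false = false
[7.1] NOT true = false
[7.2] NOT true = false
[7] false AND false = false
[8.2] NOT true = false
[8.3] NOT true = false
[8] false AND false AND false = false
[root] false OR false OR false OR false OR false OR false OR false OR false = false
Overall: false → rejected

Rejected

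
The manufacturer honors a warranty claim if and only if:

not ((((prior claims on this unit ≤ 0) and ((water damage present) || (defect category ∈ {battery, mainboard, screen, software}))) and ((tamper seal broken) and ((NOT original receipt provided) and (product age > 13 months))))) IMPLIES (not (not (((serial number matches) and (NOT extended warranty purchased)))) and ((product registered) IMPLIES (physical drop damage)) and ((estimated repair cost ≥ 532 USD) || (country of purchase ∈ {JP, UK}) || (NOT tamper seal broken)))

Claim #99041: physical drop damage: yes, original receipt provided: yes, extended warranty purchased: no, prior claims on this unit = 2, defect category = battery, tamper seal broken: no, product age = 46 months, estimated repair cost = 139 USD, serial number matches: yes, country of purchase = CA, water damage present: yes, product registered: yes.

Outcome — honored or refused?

Atomic conditions:
  prior claims on this unit ≤ 0: 2 ≤ 0 is false
  water damage present: yes → true
  defect category ∈ {battery, mainboard, screen, software}: battery is in the set → true
  tamper seal broken: no → false
  NOT original receipt provided: yes → false
  product age > 13 months: 46 > 13 is true
  serial number matches: yes → true
  NOT extended warranty purchased: no → true
  product registered: yes → true
  physical drop damage: yes → true
  estimated repair cost ≥ 532 USD: 139 ≥ 532 is false
  country of purchase ∈ {JP, UK}: CA is not in the set → false
  NOT tamper seal broken: no → true
Combine:
[1.1.1.2] true OR true = true
[1.1.1] false AND true = false
[1.1.2.2] false AND true = false
[1.1.2] false AND false = false
[1.1] false AND false = false
[1] NOT false = true
[2.1.1.1] true AND true = true
[2.1.1] NOT true = false
[2.1] NOT false = true
[2.2] true → true = true
[2.3] false OR false OR true = true
[2] true AND true AND true = true
[root] true → true = true
Overall: true → honored

Honored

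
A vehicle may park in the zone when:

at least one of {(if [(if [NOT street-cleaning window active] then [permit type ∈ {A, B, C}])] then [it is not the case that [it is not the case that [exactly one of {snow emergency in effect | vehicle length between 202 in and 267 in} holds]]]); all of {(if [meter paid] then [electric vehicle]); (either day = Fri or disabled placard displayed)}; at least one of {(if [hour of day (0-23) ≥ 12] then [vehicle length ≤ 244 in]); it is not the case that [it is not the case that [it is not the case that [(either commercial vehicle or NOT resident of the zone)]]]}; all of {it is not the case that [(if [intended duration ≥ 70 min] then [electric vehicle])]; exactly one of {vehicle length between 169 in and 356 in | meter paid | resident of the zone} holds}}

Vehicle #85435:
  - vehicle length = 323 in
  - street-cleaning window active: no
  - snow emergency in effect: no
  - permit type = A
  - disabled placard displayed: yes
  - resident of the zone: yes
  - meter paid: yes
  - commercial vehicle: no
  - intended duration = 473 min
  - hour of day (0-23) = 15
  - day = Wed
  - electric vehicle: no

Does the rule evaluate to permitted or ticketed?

Permitted

Atomic conditions:
  NOT street-cleaning window active: no → true
  permit type ∈ {A, B, C}: A is in the set → true
  snow emergency in effect: no → false
  vehicle length between 202 in and 267 in: 323 in [202, 267] is false
  meter paid: yes → true
  electric vehicle: no → false
  day = Fri: Wed == Fri is false
  disabled placard displayed: yes → true
  hour of day (0-23) ≥ 12: 15 ≥ 12 is true
  vehicle length ≤ 244 in: 323 ≤ 244 is false
  commercial vehicle: no → false
  NOT resident of the zone: yes → false
  intended duration ≥ 70 min: 473 ≥ 70 is true
  vehicle length between 169 in and 356 in: 323 in [169, 356] is true
  resident of the zone: yes → true
Combine:
[1.1] true → true = true
[1.2.1.1] exactly-one(false, false) = false
[1.2.1] NOT false = true
[1.2] NOT true = false
[1] true → false = false
[2.1] true → false = false
[2.2] false OR true = true
[2] false AND true = false
[3.1] true → false = false
[3.2.1.1.1] false OR false = false
[3.2.1.1] NOT false = true
[3.2.1] NOT true = false
[3.2] NOT false = true
[3] false OR true = true
[4.1.1] true → false = false
[4.1] NOT false = true
[4.2] exactly-one(true, true, true) = false
[4] true AND false = false
[root] false OR false OR true OR false = true
Overall: true → permitted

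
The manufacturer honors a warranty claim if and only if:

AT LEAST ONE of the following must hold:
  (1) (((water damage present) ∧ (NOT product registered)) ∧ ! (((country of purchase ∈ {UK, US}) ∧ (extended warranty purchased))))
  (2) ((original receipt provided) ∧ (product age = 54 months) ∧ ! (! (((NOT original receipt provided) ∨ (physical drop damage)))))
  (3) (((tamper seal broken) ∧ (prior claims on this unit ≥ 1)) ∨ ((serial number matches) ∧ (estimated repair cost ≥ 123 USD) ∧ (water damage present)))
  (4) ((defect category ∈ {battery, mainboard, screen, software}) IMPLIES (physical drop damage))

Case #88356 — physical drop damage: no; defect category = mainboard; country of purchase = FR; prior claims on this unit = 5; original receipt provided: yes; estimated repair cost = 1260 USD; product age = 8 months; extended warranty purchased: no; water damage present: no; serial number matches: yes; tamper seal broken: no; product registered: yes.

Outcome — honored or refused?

Refused

Atomic conditions:
  water damage present: no → false
  NOT product registered: yes → false
  country of purchase ∈ {UK, US}: FR is not in the set → false
  extended warranty purchased: no → false
  original receipt provided: yes → true
  product age = 54 months: 8 == 54 is false
  NOT original receipt provided: yes → false
  physical drop damage: no → false
  tamper seal broken: no → false
  prior claims on this unit ≥ 1: 5 ≥ 1 is true
  serial number matches: yes → true
  estimated repair cost ≥ 123 USD: 1260 ≥ 123 is true
  defect category ∈ {battery, mainboard, screen, software}: mainboard is in the set → true
Combine:
[1.1] false AND false = false
[1.2.1] false AND false = false
[1.2] NOT false = true
[1] false AND true = false
[2.3.1.1] false OR false = false
[2.3.1] NOT false = true
[2.3] NOT true = false
[2] true AND false AND false = false
[3.1] false AND true = false
[3.2] true AND true AND false = false
[3] false OR false = false
[4] true → false = false
[root] false OR false OR false OR false = false
Overall: false → refused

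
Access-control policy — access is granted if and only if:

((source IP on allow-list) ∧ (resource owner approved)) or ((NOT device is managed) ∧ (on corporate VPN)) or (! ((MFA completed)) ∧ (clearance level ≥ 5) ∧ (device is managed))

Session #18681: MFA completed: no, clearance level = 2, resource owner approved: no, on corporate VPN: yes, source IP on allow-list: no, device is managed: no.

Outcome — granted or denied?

Granted

Atomic conditions:
  source IP on allow-list: no → false
  resource owner approved: no → false
  NOT device is managed: no → true
  on corporate VPN: yes → true
  MFA completed: no → false
  clearance level ≥ 5: 2 ≥ 5 is false
  device is managed: no → false
Combine:
[1] false AND false = false
[2] true AND true = true
[3.1] NOT false = true
[3] true AND false AND false = false
[root] false OR true OR false = true
Overall: true → granted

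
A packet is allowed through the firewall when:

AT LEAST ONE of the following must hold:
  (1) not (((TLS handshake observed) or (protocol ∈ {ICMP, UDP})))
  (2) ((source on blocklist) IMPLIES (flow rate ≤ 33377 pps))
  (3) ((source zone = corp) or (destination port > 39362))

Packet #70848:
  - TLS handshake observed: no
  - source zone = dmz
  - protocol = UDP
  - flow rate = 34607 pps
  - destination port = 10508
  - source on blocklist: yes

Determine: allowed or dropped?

Atomic conditions:
  TLS handshake observed: no → false
  protocol ∈ {ICMP, UDP}: UDP is in the set → true
  source on blocklist: yes → true
  flow rate ≤ 33377 pps: 34607 ≤ 33377 is false
  source zone = corp: dmz == corp is false
  destination port > 39362: 10508 > 39362 is false
Combine:
[1.1] false OR true = true
[1] NOT true = false
[2] true → false = false
[3] false OR false = false
[root] false OR false OR false = false
Overall: false → dropped

Dropped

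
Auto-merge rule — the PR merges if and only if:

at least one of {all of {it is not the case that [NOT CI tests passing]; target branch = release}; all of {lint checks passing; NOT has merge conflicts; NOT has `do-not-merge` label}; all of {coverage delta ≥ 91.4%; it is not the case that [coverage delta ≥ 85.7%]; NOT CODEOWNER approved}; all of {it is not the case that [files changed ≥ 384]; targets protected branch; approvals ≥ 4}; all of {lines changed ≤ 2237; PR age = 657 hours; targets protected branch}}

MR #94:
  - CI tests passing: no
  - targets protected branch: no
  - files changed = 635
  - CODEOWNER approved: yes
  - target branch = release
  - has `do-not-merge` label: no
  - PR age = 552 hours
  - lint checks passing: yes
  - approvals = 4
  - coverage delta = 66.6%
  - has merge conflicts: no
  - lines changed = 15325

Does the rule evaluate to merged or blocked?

Merged

Atomic conditions:
  NOT CI tests passing: no → true
  target branch = release: release == release is true
  lint checks passing: yes → true
  NOT has merge conflicts: no → true
  NOT has `do-not-merge` label: no → true
  coverage delta ≥ 91.4%: 66.6 ≥ 91.4 is false
  coverage delta ≥ 85.7%: 66.6 ≥ 85.7 is false
  NOT CODEOWNER approved: yes → false
  files changed ≥ 384: 635 ≥ 384 is true
  targets protected branch: no → false
  approvals ≥ 4: 4 ≥ 4 is true
  lines changed ≤ 2237: 15325 ≤ 2237 is false
  PR age = 657 hours: 552 == 657 is false
Combine:
[1.1] NOT true = false
[1] false AND true = false
[2] true AND true AND true = true
[3.2] NOT false = true
[3] false AND true AND false = false
[4.1] NOT true = false
[4] false AND false AND true = false
[5] false AND false AND false = false
[root] false OR true OR false OR false OR false = true
Overall: true → merged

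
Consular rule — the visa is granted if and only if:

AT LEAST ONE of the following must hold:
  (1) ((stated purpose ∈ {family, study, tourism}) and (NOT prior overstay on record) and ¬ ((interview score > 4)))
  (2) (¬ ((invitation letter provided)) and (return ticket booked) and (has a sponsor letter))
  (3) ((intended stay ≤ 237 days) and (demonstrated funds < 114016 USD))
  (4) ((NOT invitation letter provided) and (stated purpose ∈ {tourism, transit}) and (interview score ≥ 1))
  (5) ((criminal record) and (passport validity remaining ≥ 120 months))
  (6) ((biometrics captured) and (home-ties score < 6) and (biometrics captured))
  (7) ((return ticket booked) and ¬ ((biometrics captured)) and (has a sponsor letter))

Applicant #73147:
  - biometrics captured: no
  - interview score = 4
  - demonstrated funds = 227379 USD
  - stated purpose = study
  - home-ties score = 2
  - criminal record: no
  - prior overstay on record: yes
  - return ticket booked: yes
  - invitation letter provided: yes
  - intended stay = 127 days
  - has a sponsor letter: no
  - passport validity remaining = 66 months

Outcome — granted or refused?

Atomic conditions:
  stated purpose ∈ {family, study, tourism}: study is in the set → true
  NOT prior overstay on record: yes → false
  interview score > 4: 4 > 4 is false
  invitation letter provided: yes → true
  return ticket booked: yes → true
  has a sponsor letter: no → false
  intended stay ≤ 237 days: 127 ≤ 237 is true
  demonstrated funds < 114016 USD: 227379 < 114016 is false
  NOT invitation letter provided: yes → false
  stated purpose ∈ {tourism, transit}: study is not in the set → false
  interview score ≥ 1: 4 ≥ 1 is true
  criminal record: no → false
  passport validity remaining ≥ 120 months: 66 ≥ 120 is false
  biometrics captured: no → false
  home-ties score < 6: 2 < 6 is true
Combine:
[1.3] NOT false = true
[1] true AND false AND true = false
[2.1] NOT true = false
[2] false AND true AND false = false
[3] true AND false = false
[4] false AND false AND true = false
[5] false AND false = false
[6] false AND true AND false = false
[7.2] NOT false = true
[7] true AND true AND false = false
[root] false OR false OR false OR false OR false OR false OR false = false
Overall: false → refused

Refused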